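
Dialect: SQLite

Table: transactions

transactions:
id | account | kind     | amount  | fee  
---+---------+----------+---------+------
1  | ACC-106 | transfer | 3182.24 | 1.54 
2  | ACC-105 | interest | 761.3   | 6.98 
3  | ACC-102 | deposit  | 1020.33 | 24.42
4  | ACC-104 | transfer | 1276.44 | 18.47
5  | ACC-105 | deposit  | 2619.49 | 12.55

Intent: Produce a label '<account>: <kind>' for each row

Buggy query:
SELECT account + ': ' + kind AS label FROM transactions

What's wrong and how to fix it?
Bug: SQLite uses || for string concatenation; + coerces text to numbers (yielding 0)

Fix: Use the || operator for string concatenation

Corrected query:
SELECT account || ': ' || kind AS label FROM transactions

Result:
label            
-----------------
ACC-106: transfer
ACC-105: interest
ACC-102: deposit 
ACC-104: transfer
ACC-105: deposit 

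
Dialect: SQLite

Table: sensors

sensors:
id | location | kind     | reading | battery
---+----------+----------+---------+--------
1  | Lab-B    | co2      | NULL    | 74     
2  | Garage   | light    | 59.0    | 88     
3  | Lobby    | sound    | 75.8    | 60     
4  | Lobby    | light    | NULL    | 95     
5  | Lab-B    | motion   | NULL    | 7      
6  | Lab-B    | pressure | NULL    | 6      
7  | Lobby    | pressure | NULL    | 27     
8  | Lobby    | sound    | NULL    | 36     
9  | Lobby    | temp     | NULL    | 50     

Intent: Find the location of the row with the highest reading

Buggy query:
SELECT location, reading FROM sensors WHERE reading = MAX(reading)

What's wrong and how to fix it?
Bug: WHERE is evaluated per row; an aggregate over the whole table isn't defined there

Fix: Wrap MAX in a scalar subquery so WHERE compares against a single value

Corrected query:
SELECT location, reading FROM sensors WHERE reading = (SELECT MAX(reading) FROM sensors)

Result:
location | reading
---------+--------
Lobby    | 75.8   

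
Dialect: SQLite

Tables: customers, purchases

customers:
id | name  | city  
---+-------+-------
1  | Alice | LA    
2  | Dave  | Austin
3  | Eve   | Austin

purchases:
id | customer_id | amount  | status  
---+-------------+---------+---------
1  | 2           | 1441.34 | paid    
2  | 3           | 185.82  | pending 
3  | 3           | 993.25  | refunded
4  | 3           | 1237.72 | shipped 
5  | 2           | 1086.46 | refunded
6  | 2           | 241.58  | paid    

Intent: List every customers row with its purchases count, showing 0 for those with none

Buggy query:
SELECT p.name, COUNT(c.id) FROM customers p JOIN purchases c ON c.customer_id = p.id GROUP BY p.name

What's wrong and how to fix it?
Bug: An inner join excludes parents with zero children

Fix: Use LEFT JOIN so parents without children still appear (COUNT(c.id) gives 0)

Corrected query:
SELECT p.name, COUNT(c.id) FROM customers p LEFT JOIN purchases c ON c.customer_id = p.id GROUP BY p.name

Result:
name  | COUNT(c.id)
------+------------
Alice | 0          
Dave  | 3          
Eve   | 3          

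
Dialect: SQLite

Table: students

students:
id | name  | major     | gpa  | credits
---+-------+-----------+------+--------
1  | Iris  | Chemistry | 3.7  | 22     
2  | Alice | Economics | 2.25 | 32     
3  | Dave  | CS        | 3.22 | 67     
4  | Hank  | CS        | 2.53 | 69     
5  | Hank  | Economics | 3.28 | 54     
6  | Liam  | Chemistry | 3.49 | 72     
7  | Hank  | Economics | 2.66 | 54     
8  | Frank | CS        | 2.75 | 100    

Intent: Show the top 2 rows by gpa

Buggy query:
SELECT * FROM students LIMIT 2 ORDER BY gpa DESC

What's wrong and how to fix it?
Bug: ORDER BY cannot follow LIMIT; LIMIT is the final clause

Fix: Sort with ORDER BY, then apply LIMIT

Corrected query:
SELECT * FROM students ORDER BY gpa DESC LIMIT 2

Result:
id | name | major     | gpa  | credits
---+------+-----------+------+--------
1  | Iris | Chemistry | 3.7  | 22     
6  | Liam | Chemistry | 3.49 | 72     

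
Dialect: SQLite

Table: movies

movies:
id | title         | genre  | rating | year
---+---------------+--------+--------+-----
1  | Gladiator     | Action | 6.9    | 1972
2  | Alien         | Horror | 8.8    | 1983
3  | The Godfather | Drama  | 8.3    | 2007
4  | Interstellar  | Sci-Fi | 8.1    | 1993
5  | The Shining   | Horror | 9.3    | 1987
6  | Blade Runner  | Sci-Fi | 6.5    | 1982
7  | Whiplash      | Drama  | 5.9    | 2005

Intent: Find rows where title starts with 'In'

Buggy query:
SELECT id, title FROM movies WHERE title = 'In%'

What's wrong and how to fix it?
Bug: '=' compares the literal string including the % character; pattern matching needs LIKE

Fix: Use LIKE for wildcard pattern matching

Corrected query:
SELECT id, title FROM movies WHERE title LIKE 'In%'

Result:
id | title       
---+-------------
4  | Interstellar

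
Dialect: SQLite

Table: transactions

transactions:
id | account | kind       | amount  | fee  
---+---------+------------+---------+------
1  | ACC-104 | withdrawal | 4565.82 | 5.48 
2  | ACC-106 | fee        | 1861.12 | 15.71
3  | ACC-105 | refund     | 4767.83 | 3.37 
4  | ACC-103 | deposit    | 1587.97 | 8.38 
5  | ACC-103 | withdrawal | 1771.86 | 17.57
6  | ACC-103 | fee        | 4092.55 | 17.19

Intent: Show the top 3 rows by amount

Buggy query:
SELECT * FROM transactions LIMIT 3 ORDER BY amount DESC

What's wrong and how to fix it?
Bug: LIMIT must come after ORDER BY

Fix: Swap the clauses: ORDER BY first, then LIMIT

Corrected query:
SELECT * FROM transactions ORDER BY amount DESC LIMIT 3

Result:
id | account | kind       | amount  | fee  
---+---------+------------+---------+------
3  | ACC-105 | refund     | 4767.83 | 3.37 
1  | ACC-104 | withdrawal | 4565.82 | 5.48 
6  | ACC-103 | fee        | 4092.55 | 17.19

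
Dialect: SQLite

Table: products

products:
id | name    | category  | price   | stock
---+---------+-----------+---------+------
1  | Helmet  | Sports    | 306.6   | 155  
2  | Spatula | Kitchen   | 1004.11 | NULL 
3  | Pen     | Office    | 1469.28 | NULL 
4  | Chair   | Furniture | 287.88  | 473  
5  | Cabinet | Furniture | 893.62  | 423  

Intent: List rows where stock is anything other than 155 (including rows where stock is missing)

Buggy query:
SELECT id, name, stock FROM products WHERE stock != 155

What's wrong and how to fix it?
Bug: 'stock != 155' is unknown when stock is NULL, so NULL rows are silently excluded

Fix: Add an explicit OR stock IS NULL to include the missing-value rows

Corrected query:
SELECT id, name, stock FROM products WHERE stock != 155 OR stock IS NULL

Result:
id | name    | stock
---+---------+------
2  | Spatula | NULL 
3  | Pen     | NULL 
4  | Chair   | 473  
5  | Cabinet | 423  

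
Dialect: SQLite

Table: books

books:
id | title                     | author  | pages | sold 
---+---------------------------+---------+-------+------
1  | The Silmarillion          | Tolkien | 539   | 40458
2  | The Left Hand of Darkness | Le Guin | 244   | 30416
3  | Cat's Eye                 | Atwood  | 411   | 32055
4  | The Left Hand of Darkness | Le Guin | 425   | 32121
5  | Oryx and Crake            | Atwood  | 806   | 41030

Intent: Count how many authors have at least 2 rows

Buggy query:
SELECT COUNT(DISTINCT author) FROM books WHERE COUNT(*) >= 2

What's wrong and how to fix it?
Bug: COUNT(*) cannot appear in WHERE; the per-group count doesn't exist yet

Fix: Use a subquery that GROUPs and filters with HAVING, then count its rows

Corrected query:
SELECT COUNT(*) FROM (SELECT author FROM books GROUP BY author HAVING COUNT(*) >= 2)

Result:
COUNT(*)
--------
2       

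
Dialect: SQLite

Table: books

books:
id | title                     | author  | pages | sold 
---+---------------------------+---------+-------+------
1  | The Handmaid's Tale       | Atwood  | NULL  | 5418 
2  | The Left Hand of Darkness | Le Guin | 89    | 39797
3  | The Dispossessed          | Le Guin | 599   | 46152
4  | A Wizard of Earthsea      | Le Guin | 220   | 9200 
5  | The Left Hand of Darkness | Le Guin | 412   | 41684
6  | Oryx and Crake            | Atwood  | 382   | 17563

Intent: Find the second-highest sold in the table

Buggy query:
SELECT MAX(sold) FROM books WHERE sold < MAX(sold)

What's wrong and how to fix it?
Bug: MAX(sold) on the right of the comparison is an aggregate-in-WHERE error

Fix: Put the inner MAX in a scalar subquery

Corrected query:
SELECT MAX(sold) FROM books WHERE sold < (SELECT MAX(sold) FROM books)

Result:
MAX(sold)
---------
41684    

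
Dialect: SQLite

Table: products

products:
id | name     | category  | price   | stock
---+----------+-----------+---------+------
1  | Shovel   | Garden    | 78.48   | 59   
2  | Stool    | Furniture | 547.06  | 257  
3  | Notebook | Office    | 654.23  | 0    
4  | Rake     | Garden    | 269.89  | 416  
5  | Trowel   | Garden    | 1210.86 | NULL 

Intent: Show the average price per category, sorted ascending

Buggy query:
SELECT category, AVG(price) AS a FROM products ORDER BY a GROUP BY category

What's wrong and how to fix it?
Bug: ORDER BY appears before GROUP BY; SQL clause order requires GROUP BY first

Fix: Move ORDER BY to the end, after GROUP BY

Corrected query:
SELECT category, AVG(price) AS a FROM products GROUP BY category ORDER BY a

Result:
category  | a         
----------+-----------
Garden    | 519.743333
Furniture | 547.06    
Office    | 654.23    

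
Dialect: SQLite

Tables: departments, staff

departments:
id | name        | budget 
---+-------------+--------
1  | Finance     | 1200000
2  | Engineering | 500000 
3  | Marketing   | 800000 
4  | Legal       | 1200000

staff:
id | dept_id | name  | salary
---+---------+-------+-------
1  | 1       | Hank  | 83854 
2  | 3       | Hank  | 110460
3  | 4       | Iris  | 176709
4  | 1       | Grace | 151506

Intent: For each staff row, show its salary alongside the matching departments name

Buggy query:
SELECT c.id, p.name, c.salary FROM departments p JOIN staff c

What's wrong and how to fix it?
Bug: JOIN with no ON clause produces a cartesian product; every staff row pairs with every departments row

Fix: Specify the join condition linking the foreign key to the parent id

Corrected query:
SELECT c.id, p.name, c.salary FROM departments p JOIN staff c ON c.dept_id = p.id

Result:
id | name      | salary
---+-----------+-------
1  | Finance   | 83854 
2  | Marketing | 110460
3  | Legal     | 176709
4  | Finance   | 151506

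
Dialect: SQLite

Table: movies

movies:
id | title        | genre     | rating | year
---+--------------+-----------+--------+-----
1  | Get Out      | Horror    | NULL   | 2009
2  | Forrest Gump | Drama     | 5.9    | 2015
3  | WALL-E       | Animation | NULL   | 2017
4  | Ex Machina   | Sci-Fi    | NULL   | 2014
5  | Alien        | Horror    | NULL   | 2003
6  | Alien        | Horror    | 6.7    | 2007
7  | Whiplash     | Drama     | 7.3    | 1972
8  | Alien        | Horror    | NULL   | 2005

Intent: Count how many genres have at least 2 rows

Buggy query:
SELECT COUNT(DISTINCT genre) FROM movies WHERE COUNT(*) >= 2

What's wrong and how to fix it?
Bug: WHERE filters individual rows, not groups, so a group-level COUNT is invalid there

Fix: Group first with HAVING COUNT(*) >= 2, then COUNT the resulting groups

Corrected query:
SELECT COUNT(*) FROM (SELECT genre FROM movies GROUP BY genre HAVING COUNT(*) >= 2)

Result:
COUNT(*)
--------
2       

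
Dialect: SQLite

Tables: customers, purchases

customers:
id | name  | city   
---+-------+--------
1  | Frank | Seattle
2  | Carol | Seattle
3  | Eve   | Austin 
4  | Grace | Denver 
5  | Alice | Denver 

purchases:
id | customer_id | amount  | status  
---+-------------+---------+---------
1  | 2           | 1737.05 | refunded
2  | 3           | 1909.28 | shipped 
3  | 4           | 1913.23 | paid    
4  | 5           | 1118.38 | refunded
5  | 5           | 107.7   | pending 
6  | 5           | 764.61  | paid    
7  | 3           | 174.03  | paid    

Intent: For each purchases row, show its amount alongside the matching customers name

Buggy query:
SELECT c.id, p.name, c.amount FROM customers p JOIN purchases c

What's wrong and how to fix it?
Bug: JOIN with no ON clause produces a cartesian product; every purchases row pairs with every customers row

Fix: Specify the join condition linking the foreign key to the parent id

Corrected query:
SELECT c.id, p.name, c.amount FROM customers p JOIN purchases c ON c.customer_id = p.id

Result:
id | name  | amount 
---+-------+--------
1  | Carol | 1737.05
2  | Eve   | 1909.28
3  | Grace | 1913.23
4  | Alice | 1118.38
5  | Alice | 107.7  
6  | Alice | 764.61 
7  | Eve   | 174.03 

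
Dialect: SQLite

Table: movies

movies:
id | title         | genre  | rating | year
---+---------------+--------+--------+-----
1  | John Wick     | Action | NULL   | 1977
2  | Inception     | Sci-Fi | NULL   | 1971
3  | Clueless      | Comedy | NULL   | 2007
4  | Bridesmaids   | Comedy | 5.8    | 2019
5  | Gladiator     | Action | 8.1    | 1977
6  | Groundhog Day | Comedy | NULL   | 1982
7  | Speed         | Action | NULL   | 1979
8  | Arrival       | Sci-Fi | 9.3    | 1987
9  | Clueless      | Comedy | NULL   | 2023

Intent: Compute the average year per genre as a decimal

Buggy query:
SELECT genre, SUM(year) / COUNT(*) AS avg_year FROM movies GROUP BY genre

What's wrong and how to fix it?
Bug: Both operands are integers, so '/' performs integer division and truncates

Fix: Cast one side to REAL so the division keeps the fractional part

Corrected query:
SELECT genre, SUM(year) * 1.0 / COUNT(*) AS avg_year FROM movies GROUP BY genre

Result:
genre  | avg_year   
-------+------------
Action | 1977.666667
Comedy | 2007.75    
Sci-Fi | 1979       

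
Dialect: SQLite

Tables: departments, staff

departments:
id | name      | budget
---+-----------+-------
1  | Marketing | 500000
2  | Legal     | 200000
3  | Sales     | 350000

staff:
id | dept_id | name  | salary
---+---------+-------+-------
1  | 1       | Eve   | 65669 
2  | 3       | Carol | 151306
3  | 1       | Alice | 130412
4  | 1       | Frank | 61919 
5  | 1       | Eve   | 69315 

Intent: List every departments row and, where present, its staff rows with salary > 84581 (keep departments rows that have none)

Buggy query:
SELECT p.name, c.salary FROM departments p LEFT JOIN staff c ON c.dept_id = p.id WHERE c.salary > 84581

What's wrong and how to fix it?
Bug: A WHERE condition on the right-hand table after LEFT JOIN drops unmatched parents

Fix: Put 'c.salary > 84581' in the JOIN's ON clause instead of WHERE

Corrected query:
SELECT p.name, c.salary FROM departments p LEFT JOIN staff c ON c.dept_id = p.id AND c.salary > 84581

Result:
name      | salary
----------+-------
Marketing | 130412
Legal     | NULL  
Sales     | 151306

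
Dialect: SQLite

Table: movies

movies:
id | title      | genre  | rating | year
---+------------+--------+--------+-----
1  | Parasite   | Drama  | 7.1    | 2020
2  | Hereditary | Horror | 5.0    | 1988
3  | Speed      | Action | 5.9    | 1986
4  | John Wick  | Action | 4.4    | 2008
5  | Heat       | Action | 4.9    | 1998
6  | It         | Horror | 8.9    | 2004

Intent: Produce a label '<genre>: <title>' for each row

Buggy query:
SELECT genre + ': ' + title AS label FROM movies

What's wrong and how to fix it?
Bug: SQLite uses || for string concatenation; + coerces text to numbers (yielding 0)

Fix: Replace + with || to concatenate text

Corrected query:
SELECT genre || ': ' || title AS label FROM movies

Result:
label             
------------------
Drama: Parasite   
Horror: Hereditary
Action: Speed     
Action: John Wick 
Action: Heat      
Horror: It        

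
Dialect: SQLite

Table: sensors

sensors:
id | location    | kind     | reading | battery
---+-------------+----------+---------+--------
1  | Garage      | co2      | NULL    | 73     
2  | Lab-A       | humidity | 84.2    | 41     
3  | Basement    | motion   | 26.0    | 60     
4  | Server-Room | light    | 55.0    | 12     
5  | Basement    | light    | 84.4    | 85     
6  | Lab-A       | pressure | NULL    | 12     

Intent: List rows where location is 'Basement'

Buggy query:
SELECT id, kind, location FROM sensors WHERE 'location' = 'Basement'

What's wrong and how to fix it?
Bug: 'location' in single quotes is a string literal, not the column; the comparison is literal-vs-literal and never true

Fix: Remove the quotes around the column name (or use double quotes for an identifier)

Corrected query:
SELECT id, kind, location FROM sensors WHERE location = 'Basement'

Result:
id | kind   | location
---+--------+---------
3  | motion | Basement
5  | light  | Basement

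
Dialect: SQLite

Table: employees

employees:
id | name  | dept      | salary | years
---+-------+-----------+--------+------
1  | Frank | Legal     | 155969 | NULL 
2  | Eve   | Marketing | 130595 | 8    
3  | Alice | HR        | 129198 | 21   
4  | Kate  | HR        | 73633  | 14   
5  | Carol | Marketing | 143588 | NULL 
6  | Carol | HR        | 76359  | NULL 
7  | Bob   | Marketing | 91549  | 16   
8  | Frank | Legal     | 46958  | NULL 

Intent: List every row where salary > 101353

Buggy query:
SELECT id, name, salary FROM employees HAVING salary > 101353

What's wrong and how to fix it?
Bug: HAVING filters the output of aggregation, but this query has no GROUP BY and no aggregate functions, so SQLite rejects it (HAVING clause on a non-aggregate query); the condition here is per row

Fix: Replace HAVING with WHERE since the condition applies to individual rows

Corrected query:
SELECT id, name, salary FROM employees WHERE salary > 101353

Result:
id | name  | salary
---+-------+-------
1  | Frank | 155969
2  | Eve   | 130595
3  | Alice | 129198
5  | Carol | 143588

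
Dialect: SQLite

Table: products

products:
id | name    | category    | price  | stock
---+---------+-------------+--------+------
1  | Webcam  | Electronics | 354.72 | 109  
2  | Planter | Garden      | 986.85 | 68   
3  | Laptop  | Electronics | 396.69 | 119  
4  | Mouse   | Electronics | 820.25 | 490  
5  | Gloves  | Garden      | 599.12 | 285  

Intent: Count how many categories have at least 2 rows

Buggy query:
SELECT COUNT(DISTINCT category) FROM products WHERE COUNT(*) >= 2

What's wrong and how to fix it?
Bug: COUNT(*) cannot appear in WHERE; the per-group count doesn't exist yet

Fix: Group first with HAVING COUNT(*) >= 2, then COUNT the resulting groups

Corrected query:
SELECT COUNT(*) FROM (SELECT category FROM products GROUP BY category HAVING COUNT(*) >= 2)

Result:
COUNT(*)
--------
2       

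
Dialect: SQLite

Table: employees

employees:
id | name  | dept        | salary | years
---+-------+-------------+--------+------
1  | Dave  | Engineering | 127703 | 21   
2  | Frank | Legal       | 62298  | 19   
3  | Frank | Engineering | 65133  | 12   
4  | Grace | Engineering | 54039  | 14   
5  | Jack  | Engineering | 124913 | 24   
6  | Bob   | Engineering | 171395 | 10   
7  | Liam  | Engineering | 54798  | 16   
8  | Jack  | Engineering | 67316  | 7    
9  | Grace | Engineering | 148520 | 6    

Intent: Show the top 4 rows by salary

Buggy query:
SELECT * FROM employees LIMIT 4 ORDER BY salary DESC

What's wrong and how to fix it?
Bug: LIMIT must come after ORDER BY

Fix: Swap the clauses: ORDER BY first, then LIMIT

Corrected query:
SELECT * FROM employees ORDER BY salary DESC LIMIT 4

Result:
id | name  | dept        | salary | years
---+-------+-------------+--------+------
6  | Bob   | Engineering | 171395 | 10   
9  | Grace | Engineering | 148520 | 6    
1  | Dave  | Engineering | 127703 | 21   
5  | Jack  | Engineering | 124913 | 24   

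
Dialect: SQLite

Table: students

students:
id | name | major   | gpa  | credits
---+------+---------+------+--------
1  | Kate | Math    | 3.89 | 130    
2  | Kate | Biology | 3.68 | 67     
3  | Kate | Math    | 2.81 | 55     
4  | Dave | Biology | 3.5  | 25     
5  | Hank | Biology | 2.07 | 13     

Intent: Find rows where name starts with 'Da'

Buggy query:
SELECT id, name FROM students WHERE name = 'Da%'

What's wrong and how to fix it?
Bug: '=' compares the literal string including the % character; pattern matching needs LIKE

Fix: Replace '=' with LIKE so 'Da%' is treated as a pattern

Corrected query:
SELECT id, name FROM students WHERE name LIKE 'Da%'

Result:
id | name
---+-----
4  | Dave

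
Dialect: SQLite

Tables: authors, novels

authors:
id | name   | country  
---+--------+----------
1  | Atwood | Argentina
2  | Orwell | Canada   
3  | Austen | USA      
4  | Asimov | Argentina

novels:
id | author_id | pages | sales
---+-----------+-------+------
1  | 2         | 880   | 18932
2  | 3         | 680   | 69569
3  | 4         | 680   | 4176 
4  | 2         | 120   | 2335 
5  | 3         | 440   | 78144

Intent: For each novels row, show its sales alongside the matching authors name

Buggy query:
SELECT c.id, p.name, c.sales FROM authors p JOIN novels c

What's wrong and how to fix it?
Bug: JOIN with no ON clause produces a cartesian product; every novels row pairs with every authors row

Fix: Add ON c.author_id = p.id to the JOIN

Corrected query:
SELECT c.id, p.name, c.sales FROM authors p JOIN novels c ON c.author_id = p.id

Result:
id | name   | sales
---+--------+------
1  | Orwell | 18932
2  | Austen | 69569
3  | Asimov | 4176 
4  | Orwell | 2335 
5  | Austen | 78144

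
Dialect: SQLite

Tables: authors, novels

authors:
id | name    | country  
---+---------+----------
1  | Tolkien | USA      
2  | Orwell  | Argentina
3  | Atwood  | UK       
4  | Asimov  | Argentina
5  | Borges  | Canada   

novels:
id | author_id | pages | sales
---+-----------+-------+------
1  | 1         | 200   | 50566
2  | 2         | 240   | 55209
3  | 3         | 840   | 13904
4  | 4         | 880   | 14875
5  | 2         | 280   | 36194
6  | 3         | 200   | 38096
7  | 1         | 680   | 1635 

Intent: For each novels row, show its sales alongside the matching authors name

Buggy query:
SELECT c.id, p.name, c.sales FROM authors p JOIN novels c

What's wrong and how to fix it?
Bug: JOIN with no ON clause produces a cartesian product; every novels row pairs with every authors row

Fix: Add ON c.author_id = p.id to the JOIN

Corrected query:
SELECT c.id, p.name, c.sales FROM authors p JOIN novels c ON c.author_id = p.id

Result:
id | name    | sales
---+---------+------
1  | Tolkien | 50566
2  | Orwell  | 55209
3  | Atwood  | 13904
4  | Asimov  | 14875
5  | Orwell  | 36194
6  | Atwood  | 38096
7  | Tolkien | 1635 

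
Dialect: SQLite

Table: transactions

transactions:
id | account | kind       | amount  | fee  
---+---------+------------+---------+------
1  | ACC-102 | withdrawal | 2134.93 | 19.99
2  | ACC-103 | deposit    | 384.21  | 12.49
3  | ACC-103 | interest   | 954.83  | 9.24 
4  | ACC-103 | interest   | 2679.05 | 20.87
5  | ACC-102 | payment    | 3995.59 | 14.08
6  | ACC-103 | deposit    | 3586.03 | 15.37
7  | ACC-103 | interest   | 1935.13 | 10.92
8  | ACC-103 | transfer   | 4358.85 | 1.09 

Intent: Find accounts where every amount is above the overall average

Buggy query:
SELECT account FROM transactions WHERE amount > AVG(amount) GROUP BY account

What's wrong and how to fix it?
Bug: WHERE evaluates per row before aggregation, so AVG() is unavailable

Fix: Use a subquery for AVG and a HAVING MIN(...) filter so the condition holds for every row in the group

Corrected query:
SELECT account FROM transactions GROUP BY account HAVING MIN(amount) > (SELECT AVG(amount) FROM transactions)

Result:
(no rows)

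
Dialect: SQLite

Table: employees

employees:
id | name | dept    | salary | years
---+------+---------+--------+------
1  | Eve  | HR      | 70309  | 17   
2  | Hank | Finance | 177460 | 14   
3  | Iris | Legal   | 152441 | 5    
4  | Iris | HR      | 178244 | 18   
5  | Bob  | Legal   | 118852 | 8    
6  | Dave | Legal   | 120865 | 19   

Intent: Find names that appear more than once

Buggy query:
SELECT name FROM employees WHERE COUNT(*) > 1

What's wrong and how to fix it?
Bug: WHERE can't reference COUNT(*); aggregates are computed after WHERE

Fix: GROUP BY name, then filter groups with HAVING COUNT(*) > 1

Corrected query:
SELECT name FROM employees GROUP BY name HAVING COUNT(*) > 1

Result:
name
----
Iris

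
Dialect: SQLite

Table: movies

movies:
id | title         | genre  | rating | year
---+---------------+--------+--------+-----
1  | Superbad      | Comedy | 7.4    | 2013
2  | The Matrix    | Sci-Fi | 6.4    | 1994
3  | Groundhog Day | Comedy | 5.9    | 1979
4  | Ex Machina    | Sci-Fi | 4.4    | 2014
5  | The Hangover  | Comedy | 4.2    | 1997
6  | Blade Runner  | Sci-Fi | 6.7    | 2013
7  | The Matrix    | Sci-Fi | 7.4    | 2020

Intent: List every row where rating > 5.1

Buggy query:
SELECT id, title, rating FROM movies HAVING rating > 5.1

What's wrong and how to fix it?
Bug: This is a non-aggregate query (no GROUP BY, no aggregates), so in SQLite the HAVING clause is invalid here; a row-level condition belongs in WHERE

Fix: Use WHERE for row-level filtering

Corrected query:
SELECT id, title, rating FROM movies WHERE rating > 5.1

Result:
id | title         | rating
---+---------------+-------
1  | Superbad      | 7.4   
2  | The Matrix    | 6.4   
3  | Groundhog Day | 5.9   
6  | Blade Runner  | 6.7   
7  | The Matrix    | 7.4   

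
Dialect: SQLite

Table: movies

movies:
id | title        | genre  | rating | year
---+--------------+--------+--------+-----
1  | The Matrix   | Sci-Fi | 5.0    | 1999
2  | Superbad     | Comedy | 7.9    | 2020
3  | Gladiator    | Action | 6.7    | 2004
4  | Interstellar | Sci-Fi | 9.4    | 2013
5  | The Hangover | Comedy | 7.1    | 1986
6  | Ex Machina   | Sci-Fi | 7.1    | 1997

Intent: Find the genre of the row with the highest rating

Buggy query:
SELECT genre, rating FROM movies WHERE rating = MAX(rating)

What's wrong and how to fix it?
Bug: MAX(rating) is an aggregate and cannot be used directly in WHERE

Fix: Wrap MAX in a scalar subquery so WHERE compares against a single value

Corrected query:
SELECT genre, rating FROM movies WHERE rating = (SELECT MAX(rating) FROM movies)

Result:
genre  | rating
-------+-------
Sci-Fi | 9.4   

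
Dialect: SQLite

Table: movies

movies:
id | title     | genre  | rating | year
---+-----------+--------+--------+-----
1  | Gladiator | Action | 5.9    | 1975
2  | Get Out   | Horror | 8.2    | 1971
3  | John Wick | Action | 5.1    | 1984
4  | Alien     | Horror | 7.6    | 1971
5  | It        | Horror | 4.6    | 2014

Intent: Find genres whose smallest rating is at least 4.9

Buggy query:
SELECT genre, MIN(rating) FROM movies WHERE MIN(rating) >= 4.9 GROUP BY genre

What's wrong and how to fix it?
Bug: Aggregates like MIN are computed per group after WHERE runs

Fix: Replace WHERE with HAVING after the GROUP BY

Corrected query:
SELECT genre, MIN(rating) FROM movies GROUP BY genre HAVING MIN(rating) >= 4.9

Result:
genre  | MIN(rating)
-------+------------
Action | 5.1        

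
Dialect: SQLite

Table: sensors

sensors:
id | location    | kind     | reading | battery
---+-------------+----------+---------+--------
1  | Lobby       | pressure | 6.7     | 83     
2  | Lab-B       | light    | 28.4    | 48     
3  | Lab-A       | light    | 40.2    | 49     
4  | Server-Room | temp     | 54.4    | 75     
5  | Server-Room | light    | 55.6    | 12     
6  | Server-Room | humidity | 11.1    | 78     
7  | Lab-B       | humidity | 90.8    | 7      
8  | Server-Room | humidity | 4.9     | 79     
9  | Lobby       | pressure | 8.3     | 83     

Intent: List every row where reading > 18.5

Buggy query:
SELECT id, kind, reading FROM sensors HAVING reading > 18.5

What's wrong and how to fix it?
Bug: HAVING filters the output of aggregation, but this query has no GROUP BY and no aggregate functions, so SQLite rejects it (HAVING clause on a non-aggregate query); the condition here is per row

Fix: Use WHERE for row-level filtering

Corrected query:
SELECT id, kind, reading FROM sensors WHERE reading > 18.5

Result:
id | kind     | reading
---+----------+--------
2  | light    | 28.4   
3  | light    | 40.2   
4  | temp     | 54.4   
5  | light    | 55.6   
7  | humidity | 90.8   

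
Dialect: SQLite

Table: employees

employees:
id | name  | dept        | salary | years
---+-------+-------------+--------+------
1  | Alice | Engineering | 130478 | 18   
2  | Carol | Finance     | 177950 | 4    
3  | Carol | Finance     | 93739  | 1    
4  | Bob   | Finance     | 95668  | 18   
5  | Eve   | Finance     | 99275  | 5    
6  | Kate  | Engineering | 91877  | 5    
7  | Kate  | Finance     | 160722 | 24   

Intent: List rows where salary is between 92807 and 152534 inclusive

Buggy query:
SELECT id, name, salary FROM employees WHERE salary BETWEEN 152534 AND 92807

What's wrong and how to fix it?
Bug: The bounds are reversed; BETWEEN a AND b requires a <= b to match anything

Fix: Swap the bounds so the smaller value comes first

Corrected query:
SELECT id, name, salary FROM employees WHERE salary BETWEEN 92807 AND 152534

Result:
id | name  | salary
---+-------+-------
1  | Alice | 130478
3  | Carol | 93739 
4  | Bob   | 95668 
5  | Eve   | 99275 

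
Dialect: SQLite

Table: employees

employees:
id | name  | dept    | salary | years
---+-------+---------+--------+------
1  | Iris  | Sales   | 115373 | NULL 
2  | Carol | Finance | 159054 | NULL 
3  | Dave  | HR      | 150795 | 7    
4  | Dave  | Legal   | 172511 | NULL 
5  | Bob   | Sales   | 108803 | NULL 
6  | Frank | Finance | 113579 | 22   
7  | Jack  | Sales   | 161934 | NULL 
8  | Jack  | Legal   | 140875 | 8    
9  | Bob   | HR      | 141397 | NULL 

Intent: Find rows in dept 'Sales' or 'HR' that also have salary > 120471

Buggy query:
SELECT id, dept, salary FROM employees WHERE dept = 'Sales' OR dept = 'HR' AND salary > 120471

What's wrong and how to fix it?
Bug: Without parentheses, AND is evaluated before OR, so the salary filter only applies to the 'HR' branch

Fix: Group the OR with parentheses (or use IN), then AND the threshold

Corrected query:
SELECT id, dept, salary FROM employees WHERE (dept = 'Sales' OR dept = 'HR') AND salary > 120471

Result:
id | dept  | salary
---+-------+-------
3  | HR    | 150795
7  | Sales | 161934
9  | HR    | 141397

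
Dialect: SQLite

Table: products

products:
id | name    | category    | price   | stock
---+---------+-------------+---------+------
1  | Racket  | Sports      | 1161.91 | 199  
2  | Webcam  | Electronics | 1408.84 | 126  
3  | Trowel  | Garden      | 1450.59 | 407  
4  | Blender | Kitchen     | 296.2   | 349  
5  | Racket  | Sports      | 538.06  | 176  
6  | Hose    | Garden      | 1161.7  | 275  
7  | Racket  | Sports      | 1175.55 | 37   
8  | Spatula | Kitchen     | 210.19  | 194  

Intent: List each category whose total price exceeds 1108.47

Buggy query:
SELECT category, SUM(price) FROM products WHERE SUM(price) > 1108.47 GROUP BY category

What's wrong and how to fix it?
Bug: WHERE runs before GROUP BY, so aggregates aren't available there

Fix: Move the aggregate condition to a HAVING clause

Corrected query:
SELECT category, SUM(price) FROM products GROUP BY category HAVING SUM(price) > 1108.47

Result:
category    | SUM(price)
------------+-----------
Electronics | 1408.84   
Garden      | 2612.29   
Sports      | 2875.52   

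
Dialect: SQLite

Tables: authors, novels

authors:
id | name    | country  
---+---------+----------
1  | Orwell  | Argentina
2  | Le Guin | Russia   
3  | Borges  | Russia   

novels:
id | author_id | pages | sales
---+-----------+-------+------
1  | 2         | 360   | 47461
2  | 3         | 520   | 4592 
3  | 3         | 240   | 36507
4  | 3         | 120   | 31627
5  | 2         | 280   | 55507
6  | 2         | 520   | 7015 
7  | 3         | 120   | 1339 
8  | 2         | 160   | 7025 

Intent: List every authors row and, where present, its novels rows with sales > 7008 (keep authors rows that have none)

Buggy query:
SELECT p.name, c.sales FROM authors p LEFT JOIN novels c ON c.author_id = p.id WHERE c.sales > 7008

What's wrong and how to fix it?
Bug: A WHERE condition on the right-hand table after LEFT JOIN drops unmatched parents

Fix: Put 'c.sales > 7008' in the JOIN's ON clause instead of WHERE

Corrected query:
SELECT p.name, c.sales FROM authors p LEFT JOIN novels c ON c.author_id = p.id AND c.sales > 7008

Result:
name    | sales
--------+------
Orwell  | NULL 
Le Guin | 7015 
Le Guin | 7025 
Le Guin | 47461
Le Guin | 55507
Borges  | 31627
Borges  | 36507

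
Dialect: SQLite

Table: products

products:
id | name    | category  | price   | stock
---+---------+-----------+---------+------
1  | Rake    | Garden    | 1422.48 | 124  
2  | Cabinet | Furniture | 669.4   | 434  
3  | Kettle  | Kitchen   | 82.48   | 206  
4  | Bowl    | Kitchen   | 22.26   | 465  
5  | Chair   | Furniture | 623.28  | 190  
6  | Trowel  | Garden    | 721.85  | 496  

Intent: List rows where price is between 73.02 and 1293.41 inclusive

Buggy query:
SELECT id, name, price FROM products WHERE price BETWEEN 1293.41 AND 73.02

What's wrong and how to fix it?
Bug: BETWEEN expects the lower bound first; with 1293.41 AND 73.02 the range is empty

Fix: Write BETWEEN 73.02 AND 1293.41

Corrected query:
SELECT id, name, price FROM products WHERE price BETWEEN 73.02 AND 1293.41

Result:
id | name    | price 
---+---------+-------
2  | Cabinet | 669.4 
3  | Kettle  | 82.48 
5  | Chair   | 623.28
6  | Trowel  | 721.85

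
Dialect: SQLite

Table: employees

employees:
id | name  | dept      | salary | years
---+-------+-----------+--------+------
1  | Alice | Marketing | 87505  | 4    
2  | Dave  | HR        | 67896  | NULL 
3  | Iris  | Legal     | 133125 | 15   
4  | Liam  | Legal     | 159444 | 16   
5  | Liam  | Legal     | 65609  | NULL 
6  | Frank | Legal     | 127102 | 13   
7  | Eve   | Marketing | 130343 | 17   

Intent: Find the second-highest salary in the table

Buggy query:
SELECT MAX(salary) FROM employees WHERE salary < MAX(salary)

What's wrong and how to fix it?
Bug: MAX(salary) on the right of the comparison is an aggregate-in-WHERE error

Fix: Put the inner MAX in a scalar subquery

Corrected query:
SELECT MAX(salary) FROM employees WHERE salary < (SELECT MAX(salary) FROM employees)

Result:
MAX(salary)
-----------
133125     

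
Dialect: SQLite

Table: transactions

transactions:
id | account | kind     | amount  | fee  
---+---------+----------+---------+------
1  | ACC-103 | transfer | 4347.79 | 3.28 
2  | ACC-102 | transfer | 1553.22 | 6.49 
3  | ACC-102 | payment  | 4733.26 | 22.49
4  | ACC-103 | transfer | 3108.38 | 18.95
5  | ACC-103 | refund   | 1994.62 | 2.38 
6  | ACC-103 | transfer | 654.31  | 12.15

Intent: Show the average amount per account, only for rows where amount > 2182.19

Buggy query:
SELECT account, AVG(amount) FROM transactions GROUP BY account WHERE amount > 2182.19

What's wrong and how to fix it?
Bug: Row-level WHERE must come before GROUP BY in the clause order

Fix: Move the WHERE clause before GROUP BY

Corrected query:
SELECT account, AVG(amount) FROM transactions WHERE amount > 2182.19 GROUP BY account

Result:
account | AVG(amount)
--------+------------
ACC-102 | 4733.26    
ACC-103 | 3728.085   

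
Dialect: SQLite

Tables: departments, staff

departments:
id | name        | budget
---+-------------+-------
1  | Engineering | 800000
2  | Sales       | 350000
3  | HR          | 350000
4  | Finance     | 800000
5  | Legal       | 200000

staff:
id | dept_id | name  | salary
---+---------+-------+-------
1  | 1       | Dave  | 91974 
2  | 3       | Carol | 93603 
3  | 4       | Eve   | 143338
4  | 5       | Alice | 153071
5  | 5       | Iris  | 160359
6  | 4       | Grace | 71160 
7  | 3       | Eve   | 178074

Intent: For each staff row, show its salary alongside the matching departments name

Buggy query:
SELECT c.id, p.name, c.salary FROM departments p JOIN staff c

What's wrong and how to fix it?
Bug: Missing join condition: each staff row is matched to all departments rows instead of just its own

Fix: Specify the join condition linking the foreign key to the parent id

Corrected query:
SELECT c.id, p.name, c.salary FROM departments p JOIN staff c ON c.dept_id = p.id

Result:
id | name        | salary
---+-------------+-------
1  | Engineering | 91974 
2  | HR          | 93603 
3  | Finance     | 143338
4  | Legal       | 153071
5  | Legal       | 160359
6  | Finance     | 71160 
7  | HR          | 178074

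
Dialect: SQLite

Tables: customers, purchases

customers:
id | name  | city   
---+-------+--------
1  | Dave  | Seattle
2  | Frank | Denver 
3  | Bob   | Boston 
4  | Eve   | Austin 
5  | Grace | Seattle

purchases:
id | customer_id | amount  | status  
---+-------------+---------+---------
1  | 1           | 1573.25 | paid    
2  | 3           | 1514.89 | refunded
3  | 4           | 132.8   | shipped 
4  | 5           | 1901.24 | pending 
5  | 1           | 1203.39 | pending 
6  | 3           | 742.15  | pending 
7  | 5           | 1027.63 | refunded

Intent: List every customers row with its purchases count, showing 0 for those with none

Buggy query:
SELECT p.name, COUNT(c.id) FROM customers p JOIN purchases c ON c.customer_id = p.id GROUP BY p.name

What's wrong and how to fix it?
Bug: INNER JOIN drops customers rows that have no matching purchases rows

Fix: Use LEFT JOIN so parents without children still appear (COUNT(c.id) gives 0)

Corrected query:
SELECT p.name, COUNT(c.id) FROM customers p LEFT JOIN purchases c ON c.customer_id = p.id GROUP BY p.name

Result:
name  | COUNT(c.id)
------+------------
Bob   | 2          
Dave  | 2          
Eve   | 1          
Frank | 0          
Grace | 2          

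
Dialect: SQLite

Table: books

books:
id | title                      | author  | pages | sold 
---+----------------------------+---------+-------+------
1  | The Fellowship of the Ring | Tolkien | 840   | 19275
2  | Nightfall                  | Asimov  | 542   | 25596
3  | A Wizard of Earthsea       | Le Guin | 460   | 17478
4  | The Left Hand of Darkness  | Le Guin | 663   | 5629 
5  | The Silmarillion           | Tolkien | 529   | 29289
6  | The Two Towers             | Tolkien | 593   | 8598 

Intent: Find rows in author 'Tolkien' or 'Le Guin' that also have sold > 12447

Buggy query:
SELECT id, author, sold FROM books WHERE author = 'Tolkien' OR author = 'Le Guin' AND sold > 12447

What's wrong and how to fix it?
Bug: Without parentheses, AND is evaluated before OR, so the sold filter only applies to the 'Le Guin' branch

Fix: Add parentheses around the OR so the AND applies to both alternatives

Corrected query:
SELECT id, author, sold FROM books WHERE (author = 'Tolkien' OR author = 'Le Guin') AND sold > 12447

Result:
id | author  | sold 
---+---------+------
1  | Tolkien | 19275
3  | Le Guin | 17478
5  | Tolkien | 29289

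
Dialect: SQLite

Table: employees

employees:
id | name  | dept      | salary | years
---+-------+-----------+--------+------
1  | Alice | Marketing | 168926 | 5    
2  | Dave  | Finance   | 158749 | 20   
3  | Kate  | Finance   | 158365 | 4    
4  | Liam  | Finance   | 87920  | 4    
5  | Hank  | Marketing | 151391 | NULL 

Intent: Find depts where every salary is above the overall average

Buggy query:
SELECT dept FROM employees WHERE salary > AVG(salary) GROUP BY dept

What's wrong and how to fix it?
Bug: AVG() is an aggregate; it can't sit directly in WHERE

Fix: Use a subquery for AVG and a HAVING MIN(...) filter so the condition holds for every row in the group

Corrected query:
SELECT dept FROM employees GROUP BY dept HAVING MIN(salary) > (SELECT AVG(salary) FROM employees)

Result:
dept     
---------
Marketing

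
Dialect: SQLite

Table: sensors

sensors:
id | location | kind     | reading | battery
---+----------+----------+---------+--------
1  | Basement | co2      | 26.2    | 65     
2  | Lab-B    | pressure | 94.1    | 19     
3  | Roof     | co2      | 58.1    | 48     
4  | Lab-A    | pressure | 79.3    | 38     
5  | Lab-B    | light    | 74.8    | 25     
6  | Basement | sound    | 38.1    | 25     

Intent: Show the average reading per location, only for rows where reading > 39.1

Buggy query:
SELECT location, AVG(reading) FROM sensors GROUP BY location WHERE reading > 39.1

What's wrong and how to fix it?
Bug: WHERE cannot follow GROUP BY

Fix: Place WHERE between FROM and GROUP BY

Corrected query:
SELECT location, AVG(reading) FROM sensors WHERE reading > 39.1 GROUP BY location

Result:
location | AVG(reading)
---------+-------------
Lab-A    | 79.3        
Lab-B    | 84.45       
Roof     | 58.1        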